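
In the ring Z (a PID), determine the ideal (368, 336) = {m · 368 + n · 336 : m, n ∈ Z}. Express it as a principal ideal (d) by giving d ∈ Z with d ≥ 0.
(368, 336) = (16); d = 16

In the PID Z, (a, b) is generated by gcd(a, b). Compute gcd(368, 336) with the extended Euclidean algorithm, tracking rows (r, s, t) with s·368 + t·336 = r:
  row A: (368, 1, 0)   [1·368 + 0·336 = 368]
  row B: (336, 0, 1)   [0·368 + 1·336 = 336]
  368 = 1·336 + 32   → row C = row A − 1·row B = (32, 1, −1)   [check: 1·368 − 1·336 = 32]
  336 = 10·32 + 16   → row D = row B − 10·row C = (16, −10, 11)   [check: −10·368 + 11·336 = 16]
  32 = 2·16 + 0   → remainder 0, stop. gcd = 16 (last nonzero row D).
So gcd(368, 336) = 16, with Bézout identity −10·368 + 11·336 = 16. Containment (⊇): the Bézout identity exhibits 16 as an element of (368, 336), giving (16) ⊆ (368, 336). Containment (⊆): since 16 | 368 and 16 | 336 (368 = 16·23, 336 = 16·21), every Z-linear combination of 368 and 336 is divisible by 16, so (368, 336) ⊆ (16). Therefore (368, 336) = (16), d = 16.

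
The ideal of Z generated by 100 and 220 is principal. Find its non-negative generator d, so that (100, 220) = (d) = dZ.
In the PID Z, (a, b) is generated by gcd(a, b). Compute gcd(220, 100) with the extended Euclidean algorithm, tracking rows (r, s, t) with s·220 + t·100 = r:
  row A: (220, 1, 0)   [1·220 + 0·100 = 220]
  row B: (100, 0, 1)   [0·220 + 1·100 = 100]
  220 = 2·100 + 20   → row C = row A − 2·row B = (20, 1, −2)   [check: 1·220 − 2·100 = 20]
  100 = 5·20 + 0   → remainder 0, stop. gcd = 20 (last nonzero row C).
So gcd(100, 220) = 20, with Bézout identity 1·220 − 2·100 = 20. Containment (⊇): the Bézout identity exhibits 20 as an element of (100, 220), giving (20) ⊆ (100, 220). Containment (⊆): since 20 | 100 and 20 | 220 (100 = 20·5, 220 = 20·11), every Z-linear combination of 100 and 220 is divisible by 20, so (100, 220) ⊆ (20). Therefore (100, 220) = (20), d = 20.

Final answer: (100, 220) = (20); d = 20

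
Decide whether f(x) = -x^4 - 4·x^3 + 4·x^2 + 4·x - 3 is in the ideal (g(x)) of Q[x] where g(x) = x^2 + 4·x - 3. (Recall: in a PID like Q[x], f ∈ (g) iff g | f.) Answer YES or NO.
In Q[x] the ideal (g) consists of all multiples of g, so f ∈ (g) iff g | f, i.e. iff the remainder of f on division by g is 0. Divide f by g (g is monic, so eliminate the leading term of the running remainder at each step):
  leading term -x^4: subtract (-x^2)·g(x) = -x^4 - 4·x^3 + 3·x^2, leaving x^2 + 4·x - 3
  leading term x^2: subtract (1)·g(x) = x^2 + 4·x - 3, leaving 0
The remainder is 0, so f(x) = g(x) · h(x) with h(x) = 1 - x^2. Hence g | f, i.e. f ∈ (g).

Final answer: YES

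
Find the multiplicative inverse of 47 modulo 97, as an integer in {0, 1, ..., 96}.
47^(−1) ≡ 64 (mod 97)

Apply the extended Euclidean algorithm to (97, 47), tracking rows (r, s, t) with s·97 + t·47 = r. Each division r_prev = q·r_cur + r_new produces the new row as (previous row) − q·(current row):
  row A: (97, 1, 0)   [1·97 + 0·47 = 97]
  row B: (47, 0, 1)   [0·97 + 1·47 = 47]
  97 = 2·47 + 3   → row C = row A − 2·row B = (3, 1, −2)   [check: 1·97 − 2·47 = 3]
  47 = 15·3 + 2   → row D = row B − 15·row C = (2, −15, 31)   [check: −15·97 + 31·47 = 2]
  3 = 1·2 + 1   → row E = row C − 1·row D = (1, 16, −33)   [check: 16·97 − 33·47 = 1]
  2 = 2·1 + 0   → remainder 0, stop. gcd = 1 (last nonzero row E).
The gcd is 1, so 47 is invertible mod 97. The last nonzero row gives 16·97 − 33·47 = 1, so t = −33. So 47^(−1) ≡ −33 ≡ 64 (mod 97). Verify: 47 · 64 = 3008 ≡ 1 (mod 97). ✓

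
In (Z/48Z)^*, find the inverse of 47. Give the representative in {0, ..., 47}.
Apply the extended Euclidean algorithm to (48, 47), tracking rows (r, s, t) with s·48 + t·47 = r. Each division r_prev = q·r_cur + r_new produces the new row as (previous row) − q·(current row):
  row A: (48, 1, 0)   [1·48 + 0·47 = 48]
  row B: (47, 0, 1)   [0·48 + 1·47 = 47]
  48 = 1·47 + 1   → row C = row A − 1·row B = (1, 1, −1)   [check: 1·48 − 1·47 = 1]
  47 = 47·1 + 0   → remainder 0, stop. gcd = 1 (last nonzero row C).
The gcd is 1, so 47 is invertible mod 48. The last nonzero row gives 1·48 − 1·47 = 1, so t = −1. So 47^(−1) ≡ −1 ≡ 47 (mod 48). Verify: 47 · 47 = 2209 ≡ 1 (mod 48). ✓

Final answer: 47^(−1) ≡ 47 (mod 48)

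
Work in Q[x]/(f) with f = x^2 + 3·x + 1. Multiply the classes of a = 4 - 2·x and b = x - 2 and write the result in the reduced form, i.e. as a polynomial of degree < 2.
First multiply in Q[x] without reducing: a · b = -2·x^2 + 8·x - 8. Now divide by f(x) = x^2 + 3·x + 1, eliminating the leading term at each step:
  leading term -2·x^2: subtract (-2)·f(x) = -2·x^2 - 6·x - 2, leaving 14·x - 6
The degree is now < 2, so this is the remainder. Hence a · b ≡ 14·x - 6 in Q[x]/(f).

Final answer: a · b ≡ 14·x - 6 (mod f(x))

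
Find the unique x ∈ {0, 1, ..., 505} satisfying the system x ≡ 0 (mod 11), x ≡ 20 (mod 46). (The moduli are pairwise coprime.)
The moduli 11, 46 are pairwise coprime, so by the CRT there is a unique solution mod 11·46 = 506.
Solve by successive substitution. Start with x ≡ 0 (mod 11).
  Combine with x ≡ 20 (mod 46): write x = 11·t and require 11·t ≡ 20 (mod 46). Since 11^(−1) ≡ 21 (mod 46), t ≡ 21·20 ≡ 6 (mod 46). So x ≡ 11·6 = 66 (mod 506).
Unique solution in [0, 506): x = 66.

Final answer: x ≡ 66 (mod 506); the representative in [0, 506) is 66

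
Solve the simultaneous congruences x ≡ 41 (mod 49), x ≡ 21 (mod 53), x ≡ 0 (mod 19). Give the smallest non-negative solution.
The moduli 49, 53, 19 are pairwise coprime, so by the CRT there is a unique solution mod 49·53·19 = 49343.
Solve by successive substitution. Start with x ≡ 41 (mod 49).
  Combine with x ≡ 21 (mod 53): write x = 41 + 49·t and require 41 + 49·t ≡ 21 (mod 53), i.e. 49·t ≡ 21 − 41 ≡ 33 (mod 53). Since 49^(−1) ≡ 13 (mod 53), t ≡ 13·33 ≡ 5 (mod 53). So x ≡ 41 + 49·5 = 286 (mod 2597).
  Combine with x ≡ 0 (mod 19): write x = 286 + 2597·t and require 286 + 2597·t ≡ 0 (mod 19), i.e. 2597·t ≡ 0 − 286 ≡ 18 (mod 19). Since 2597^(−1) ≡ 3 (mod 19) (2597 ≡ 13 (mod 19)), t ≡ 3·18 ≡ 16 (mod 19). So x ≡ 286 + 2597·16 = 41838 (mod 49343).
Unique solution in [0, 49343): x = 41838.

Final answer: x ≡ 41838 (mod 49343); the representative in [0, 49343) is 41838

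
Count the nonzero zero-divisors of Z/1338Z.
Z/1338Z has 893 nonzero zero-divisors

In Z/1338Z each nonzero element is either a unit (gcd with 1338 is 1) or a zero-divisor (gcd > 1). The number of units is φ(1338): factorise 1338 = 2 · 3 · 223, so φ(1338) = (2 − 1) · (3 − 1) · (223 − 1) = 1 · 2 · 222 = 444. The nonzero elements number 1338 − 1 = 1337. Hence the nonzero zero-divisors number 1337 − 444 = 893.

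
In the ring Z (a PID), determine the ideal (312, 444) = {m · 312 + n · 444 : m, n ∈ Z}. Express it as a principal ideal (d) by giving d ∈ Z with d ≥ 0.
In the PID Z, (a, b) is generated by gcd(a, b). Compute gcd(444, 312) with the extended Euclidean algorithm, tracking rows (r, s, t) with s·444 + t·312 = r:
  row A: (444, 1, 0)   [1·444 + 0·312 = 444]
  row B: (312, 0, 1)   [0·444 + 1·312 = 312]
  444 = 1·312 + 132   → row C = row A − 1·row B = (132, 1, −1)   [check: 1·444 − 1·312 = 132]
  312 = 2·132 + 48   → row D = row B − 2·row C = (48, −2, 3)   [check: −2·444 + 3·312 = 48]
  132 = 2·48 + 36   → row E = row C − 2·row D = (36, 5, −7)   [check: 5·444 − 7·312 = 36]
  48 = 1·36 + 12   → row F = row D − 1·row E = (12, −7, 10)   [check: −7·444 + 10·312 = 12]
  36 = 3·12 + 0   → remainder 0, stop. gcd = 12 (last nonzero row F).
So gcd(312, 444) = 12, with Bézout identity −7·444 + 10·312 = 12. Containment (⊇): the Bézout identity exhibits 12 as an element of (312, 444), giving (12) ⊆ (312, 444). Containment (⊆): since 12 | 312 and 12 | 444 (312 = 12·26, 444 = 12·37), every Z-linear combination of 312 and 444 is divisible by 12, so (312, 444) ⊆ (12). Therefore (312, 444) = (12), d = 12.

Final answer: (312, 444) = (12); d = 12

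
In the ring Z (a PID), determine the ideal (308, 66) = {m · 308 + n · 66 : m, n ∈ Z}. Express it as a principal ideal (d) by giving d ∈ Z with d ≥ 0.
(308, 66) = (22); d = 22

In the PID Z, (a, b) is generated by gcd(a, b). Compute gcd(308, 66) with the extended Euclidean algorithm, tracking rows (r, s, t) with s·308 + t·66 = r:
  row A: (308, 1, 0)   [1·308 + 0·66 = 308]
  row B: (66, 0, 1)   [0·308 + 1·66 = 66]
  308 = 4·66 + 44   → row C = row A − 4·row B = (44, 1, −4)   [check: 1·308 − 4·66 = 44]
  66 = 1·44 + 22   → row D = row B − 1·row C = (22, −1, 5)   [check: −1·308 + 5·66 = 22]
  44 = 2·22 + 0   → remainder 0, stop. gcd = 22 (last nonzero row D).
So gcd(308, 66) = 22, with Bézout identity −1·308 + 5·66 = 22. Containment (⊇): the Bézout identity exhibits 22 as an element of (308, 66), giving (22) ⊆ (308, 66). Containment (⊆): since 22 | 308 and 22 | 66 (308 = 22·14, 66 = 22·3), every Z-linear combination of 308 and 66 is divisible by 22, so (308, 66) ⊆ (22). Therefore (308, 66) = (22), d = 22.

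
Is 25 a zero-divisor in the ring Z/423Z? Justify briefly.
NO

gcd(25, 423) = 1, so 25 is a unit in Z/423Z (it has a multiplicative inverse). A unit cannot be a zero-divisor: if 25·b ≡ 0 then multiplying both sides by 25^(−1) gives b ≡ 0. So 25 is not a zero-divisor.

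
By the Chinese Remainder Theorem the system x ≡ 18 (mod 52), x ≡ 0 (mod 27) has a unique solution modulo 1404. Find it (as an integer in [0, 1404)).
x ≡ 486 (mod 1404); the representative in [0, 1404) is 486

The moduli 52, 27 are pairwise coprime, so by the CRT there is a unique solution mod 52·27 = 1404.
Solve by successive substitution. Start with x ≡ 18 (mod 52).
  Combine with x ≡ 0 (mod 27): write x = 18 + 52·t and require 18 + 52·t ≡ 0 (mod 27), i.e. 52·t ≡ 0 − 18 ≡ 9 (mod 27). Since 52^(−1) ≡ 13 (mod 27) (52 ≡ 25 (mod 27)), t ≡ 13·9 ≡ 9 (mod 27). So x ≡ 18 + 52·9 = 486 (mod 1404).
Unique solution in [0, 1404): x = 486.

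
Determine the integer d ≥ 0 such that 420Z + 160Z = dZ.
In the PID Z, (a, b) is generated by gcd(a, b). Compute gcd(420, 160) with the extended Euclidean algorithm, tracking rows (r, s, t) with s·420 + t·160 = r:
  row A: (420, 1, 0)   [1·420 + 0·160 = 420]
  row B: (160, 0, 1)   [0·420 + 1·160 = 160]
  420 = 2·160 + 100   → row C = row A − 2·row B = (100, 1, −2)   [check: 1·420 − 2·160 = 100]
  160 = 1·100 + 60   → row D = row B − 1·row C = (60, −1, 3)   [check: −1·420 + 3·160 = 60]
  100 = 1·60 + 40   → row E = row C − 1·row D = (40, 2, −5)   [check: 2·420 − 5·160 = 40]
  60 = 1·40 + 20   → row F = row D − 1·row E = (20, −3, 8)   [check: −3·420 + 8·160 = 20]
  40 = 2·20 + 0   → remainder 0, stop. gcd = 20 (last nonzero row F).
So gcd(420, 160) = 20, with Bézout identity −3·420 + 8·160 = 20. Containment (⊇): the Bézout identity exhibits 20 as an element of (420, 160), giving (20) ⊆ (420, 160). Containment (⊆): since 20 | 420 and 20 | 160 (420 = 20·21, 160 = 20·8), every Z-linear combination of 420 and 160 is divisible by 20, so (420, 160) ⊆ (20). Therefore (420, 160) = (20), d = 20.

Final answer: (420, 160) = (20); d = 20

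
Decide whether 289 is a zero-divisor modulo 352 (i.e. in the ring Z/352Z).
NO

gcd(289, 352) = 1, so 289 is a unit in Z/352Z (it has a multiplicative inverse). A unit cannot be a zero-divisor: if 289·b ≡ 0 then multiplying both sides by 289^(−1) gives b ≡ 0. So 289 is not a zero-divisor.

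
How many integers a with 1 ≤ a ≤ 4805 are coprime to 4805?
The number of a ∈ {1, ..., 4805} with gcd(a, 4805) = 1 is by definition Euler's totient φ(4805). φ is multiplicative, with φ(p^e) = p^e − p^(e−1). Factorise 4805 = 5 · 31^2. Then
  φ(4805) = (5 − 1) · (31^2 − 31^1) = 4 · 930 = 3720.
So there are 3720 such integers.

Final answer: 3720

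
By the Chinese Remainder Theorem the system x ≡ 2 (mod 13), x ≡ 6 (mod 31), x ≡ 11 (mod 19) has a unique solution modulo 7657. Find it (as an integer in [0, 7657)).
x ≡ 1835 (mod 7657); the representative in [0, 7657) is 1835

The moduli 13, 31, 19 are pairwise coprime, so by the CRT there is a unique solution mod 13·31·19 = 7657.
Solve by successive substitution. Start with x ≡ 2 (mod 13).
  Combine with x ≡ 6 (mod 31): write x = 2 + 13·t and require 2 + 13·t ≡ 6 (mod 31), i.e. 13·t ≡ 6 − 2 ≡ 4 (mod 31). Since 13^(−1) ≡ 12 (mod 31), t ≡ 12·4 ≡ 17 (mod 31). So x ≡ 2 + 13·17 = 223 (mod 403).
  Combine with x ≡ 11 (mod 19): write x = 223 + 403·t and require 223 + 403·t ≡ 11 (mod 19), i.e. 403·t ≡ 11 − 223 ≡ 16 (mod 19). Since 403^(−1) ≡ 5 (mod 19) (403 ≡ 4 (mod 19)), t ≡ 5·16 ≡ 4 (mod 19). So x ≡ 223 + 403·4 = 1835 (mod 7657).
Unique solution in [0, 7657): x = 1835.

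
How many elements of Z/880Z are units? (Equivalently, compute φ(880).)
An element a ∈ Z/880Z is a unit iff gcd(a, 880) = 1, so the number of units is φ(880). φ is multiplicative, with φ(p^e) = p^e − p^(e−1). Factorise 880 = 2^4 · 5 · 11. Then
  φ(880) = (2^4 − 2^3) · (5 − 1) · (11 − 1) = 8 · 4 · 10 = 320.

Final answer: Z/880Z has φ(880) = 320 units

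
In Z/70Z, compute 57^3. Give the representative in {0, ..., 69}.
Use repeated squaring. Binary(3) = 11. Walk through the bits of the exponent 3 left-to-right: at each bit after the leading one, square the running value, then multiply by 57 if the bit is 1 (always reducing mod 70):
  bit 1 = 1 (leading): start with 57.
  bit 2 = 1: square 57^2 = 3249 ≡ 29; bit is 1, so multiply 29·57 = 1653 ≡ 43 (mod 70).
Final value: 57^3 ≡ 43 (mod 70).

Final answer: 43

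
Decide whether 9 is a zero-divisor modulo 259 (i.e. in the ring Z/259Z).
gcd(9, 259) = 1, so 9 is a unit in Z/259Z (it has a multiplicative inverse). A unit cannot be a zero-divisor: if 9·b ≡ 0 then multiplying both sides by 9^(−1) gives b ≡ 0. So 9 is not a zero-divisor.

Final answer: NO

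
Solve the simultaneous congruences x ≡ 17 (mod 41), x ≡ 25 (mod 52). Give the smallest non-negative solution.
x ≡ 181 (mod 2132); the representative in [0, 2132) is 181

The moduli 41, 52 are pairwise coprime, so by the CRT there is a unique solution mod 41·52 = 2132.
Solve by successive substitution. Start with x ≡ 17 (mod 41).
  Combine with x ≡ 25 (mod 52): write x = 17 + 41·t and require 17 + 41·t ≡ 25 (mod 52), i.e. 41·t ≡ 25 − 17 ≡ 8 (mod 52). Since 41^(−1) ≡ 33 (mod 52), t ≡ 33·8 ≡ 4 (mod 52). So x ≡ 17 + 41·4 = 181 (mod 2132).
Unique solution in [0, 2132): x = 181.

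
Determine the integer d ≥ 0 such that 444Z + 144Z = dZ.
(444, 144) = (12); d = 12

In the PID Z, (a, b) is generated by gcd(a, b). Compute gcd(444, 144) with the extended Euclidean algorithm, tracking rows (r, s, t) with s·444 + t·144 = r:
  row A: (444, 1, 0)   [1·444 + 0·144 = 444]
  row B: (144, 0, 1)   [0·444 + 1·144 = 144]
  444 = 3·144 + 12   → row C = row A − 3·row B = (12, 1, −3)   [check: 1·444 − 3·144 = 12]
  144 = 12·12 + 0   → remainder 0, stop. gcd = 12 (last nonzero row C).
So gcd(444, 144) = 12, with Bézout identity 1·444 − 3·144 = 12. Containment (⊇): the Bézout identity exhibits 12 as an element of (444, 144), giving (12) ⊆ (444, 144). Containment (⊆): since 12 | 444 and 12 | 144 (444 = 12·37, 144 = 12·12), every Z-linear combination of 444 and 144 is divisible by 12, so (444, 144) ⊆ (12). Therefore (444, 144) = (12), d = 12.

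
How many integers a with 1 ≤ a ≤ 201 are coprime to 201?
132

The number of a ∈ {1, ..., 201} with gcd(a, 201) = 1 is by definition Euler's totient φ(201). φ is multiplicative, with φ(p^e) = p^e − p^(e−1). Factorise 201 = 3 · 67. Then
  φ(201) = (3 − 1) · (67 − 1) = 2 · 66 = 132.
So there are 132 such integers.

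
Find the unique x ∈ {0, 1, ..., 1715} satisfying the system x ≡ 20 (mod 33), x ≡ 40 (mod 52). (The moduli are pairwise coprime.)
x ≡ 1340 (mod 1716); the representative in [0, 1716) is 1340

The moduli 33, 52 are pairwise coprime, so by the CRT there is a unique solution mod 33·52 = 1716.
Solve by successive substitution. Start with x ≡ 20 (mod 33).
  Combine with x ≡ 40 (mod 52): write x = 20 + 33·t and require 20 + 33·t ≡ 40 (mod 52), i.e. 33·t ≡ 40 − 20 ≡ 20 (mod 52). Since 33^(−1) ≡ 41 (mod 52), t ≡ 41·20 ≡ 40 (mod 52). So x ≡ 20 + 33·40 = 1340 (mod 1716).
Unique solution in [0, 1716): x = 1340.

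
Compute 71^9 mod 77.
Use repeated squaring. Binary(9) = 1001. Walk through the bits of the exponent 9 left-to-right: at each bit after the leading one, square the running value, then multiply by 71 if the bit is 1 (always reducing mod 77):
  bit 1 = 1 (leading): start with 71.
  bit 2 = 0: square 71^2 = 5041 ≡ 36 (mod 77).
  bit 3 = 0: square 36^2 = 1296 ≡ 64 (mod 77).
  bit 4 = 1: square 64^2 = 4096 ≡ 15; bit is 1, so multiply 15·71 = 1065 ≡ 64 (mod 77).
Final value: 71^9 ≡ 64 (mod 77).

Final answer: 64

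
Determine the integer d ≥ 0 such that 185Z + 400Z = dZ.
In the PID Z, (a, b) is generated by gcd(a, b). Compute gcd(400, 185) with the extended Euclidean algorithm, tracking rows (r, s, t) with s·400 + t·185 = r:
  row A: (400, 1, 0)   [1·400 + 0·185 = 400]
  row B: (185, 0, 1)   [0·400 + 1·185 = 185]
  400 = 2·185 + 30   → row C = row A − 2·row B = (30, 1, −2)   [check: 1·400 − 2·185 = 30]
  185 = 6·30 + 5   → row D = row B − 6·row C = (5, −6, 13)   [check: −6·400 + 13·185 = 5]
  30 = 6·5 + 0   → remainder 0, stop. gcd = 5 (last nonzero row D).
So gcd(185, 400) = 5, with Bézout identity −6·400 + 13·185 = 5. Containment (⊇): the Bézout identity exhibits 5 as an element of (185, 400), giving (5) ⊆ (185, 400). Containment (⊆): since 5 | 185 and 5 | 400 (185 = 5·37, 400 = 5·80), every Z-linear combination of 185 and 400 is divisible by 5, so (185, 400) ⊆ (5). Therefore (185, 400) = (5), d = 5.

Final answer: (185, 400) = (5); d = 5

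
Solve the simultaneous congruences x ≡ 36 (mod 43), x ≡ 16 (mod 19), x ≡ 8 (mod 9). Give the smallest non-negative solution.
The moduli 43, 19, 9 are pairwise coprime, so by the CRT there is a unique solution mod 43·19·9 = 7353.
Solve by successive substitution. Start with x ≡ 36 (mod 43).
  Combine with x ≡ 16 (mod 19): write x = 36 + 43·t and require 36 + 43·t ≡ 16 (mod 19), i.e. 43·t ≡ 16 − 36 ≡ 18 (mod 19). Since 43^(−1) ≡ 4 (mod 19) (43 ≡ 5 (mod 19)), t ≡ 4·18 ≡ 15 (mod 19). So x ≡ 36 + 43·15 = 681 (mod 817).
  Combine with x ≡ 8 (mod 9): write x = 681 + 817·t and require 681 + 817·t ≡ 8 (mod 9), i.e. 817·t ≡ 8 − 681 ≡ 2 (mod 9). Since 817^(−1) ≡ 4 (mod 9) (817 ≡ 7 (mod 9)), t ≡ 4·2 ≡ 8 (mod 9). So x ≡ 681 + 817·8 = 7217 (mod 7353).
Unique solution in [0, 7353): x = 7217.

Final answer: x ≡ 7217 (mod 7353); the representative in [0, 7353) is 7217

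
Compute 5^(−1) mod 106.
5^(−1) ≡ 85 (mod 106)

Apply the extended Euclidean algorithm to (106, 5), tracking rows (r, s, t) with s·106 + t·5 = r. Each division r_prev = q·r_cur + r_new produces the new row as (previous row) − q·(current row):
  row A: (106, 1, 0)   [1·106 + 0·5 = 106]
  row B: (5, 0, 1)   [0·106 + 1·5 = 5]
  106 = 21·5 + 1   → row C = row A − 21·row B = (1, 1, −21)   [check: 1·106 − 21·5 = 1]
  5 = 5·1 + 0   → remainder 0, stop. gcd = 1 (last nonzero row C).
The gcd is 1, so 5 is invertible mod 106. The last nonzero row gives 1·106 − 21·5 = 1, so t = −21. So 5^(−1) ≡ −21 ≡ 85 (mod 106). Verify: 5 · 85 = 425 ≡ 1 (mod 106). ✓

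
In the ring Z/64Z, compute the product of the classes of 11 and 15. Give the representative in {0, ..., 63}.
Both factors are already reduced mod 64. 11 · 15 = 165. Dividing by 64: 165 = 2·64 + 37. So (11 · 15) mod 64 = 37.

Final answer: 37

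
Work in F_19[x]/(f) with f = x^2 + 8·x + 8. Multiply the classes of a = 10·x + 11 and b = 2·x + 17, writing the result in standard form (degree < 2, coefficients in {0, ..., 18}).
Multiply as integer polynomials: a · b = 20·x^2 + 192·x + 187. Reducing coefficients mod 19: a · b ≡ x^2 + 2·x + 16. Now divide by f(x) = x^2 + 8·x + 8 in F_19[x], eliminating the leading term at each step:
  leading term x^2: subtract (1)·f(x) = x^2 + 8·x + 8, leaving 13·x + 8 (coefficients mod 19)
The degree is now < 2, so this is the remainder. Hence a · b ≡ 13·x + 8 in F_19[x]/(f).

Final answer: a · b ≡ 13·x + 8 (mod f(x))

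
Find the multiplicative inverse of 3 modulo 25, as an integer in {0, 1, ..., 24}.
3^(−1) ≡ 17 (mod 25)

Apply the extended Euclidean algorithm to (25, 3), tracking rows (r, s, t) with s·25 + t·3 = r. Each division r_prev = q·r_cur + r_new produces the new row as (previous row) − q·(current row):
  row A: (25, 1, 0)   [1·25 + 0·3 = 25]
  row B: (3, 0, 1)   [0·25 + 1·3 = 3]
  25 = 8·3 + 1   → row C = row A − 8·row B = (1, 1, −8)   [check: 1·25 − 8·3 = 1]
  3 = 3·1 + 0   → remainder 0, stop. gcd = 1 (last nonzero row C).
The gcd is 1, so 3 is invertible mod 25. The last nonzero row gives 1·25 − 8·3 = 1, so t = −8. So 3^(−1) ≡ −8 ≡ 17 (mod 25). Verify: 3 · 17 = 51 ≡ 1 (mod 25). ✓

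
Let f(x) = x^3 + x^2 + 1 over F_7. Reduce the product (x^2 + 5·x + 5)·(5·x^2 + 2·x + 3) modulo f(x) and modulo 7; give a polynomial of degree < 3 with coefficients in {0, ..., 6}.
Multiply as integer polynomials: a · b = 5·x^4 + 27·x^3 + 38·x^2 + 25·x + 15. Reducing coefficients mod 7: a · b ≡ 5·x^4 + 6·x^3 + 3·x^2 + 4·x + 1. Now divide by f(x) = x^3 + x^2 + 1 in F_7[x], eliminating the leading term at each step:
  leading term 5·x^4: subtract (5·x)·f(x) = 5·x^4 + 5·x^3 + 5·x, leaving x^3 + 3·x^2 + 6·x + 1 (coefficients mod 7)
  leading term x^3: subtract (1)·f(x) = x^3 + x^2 + 1, leaving 2·x^2 + 6·x (coefficients mod 7)
The degree is now < 3, so this is the remainder. Hence a · b ≡ 2·x^2 + 6·x in F_7[x]/(f).

Final answer: a · b ≡ 2·x^2 + 6·x (mod f(x))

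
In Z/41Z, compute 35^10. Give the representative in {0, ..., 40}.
32

Use repeated squaring. Binary(10) = 1010. Walk through the bits of the exponent 10 left-to-right: at each bit after the leading one, square the running value, then multiply by 35 if the bit is 1 (always reducing mod 41):
  bit 1 = 1 (leading): start with 35.
  bit 2 = 0: square 35^2 = 1225 ≡ 36 (mod 41).
  bit 3 = 1: square 36^2 = 1296 ≡ 25; bit is 1, so multiply 25·35 = 875 ≡ 14 (mod 41).
  bit 4 = 0: square 14^2 = 196 ≡ 32 (mod 41).
Final value: 35^10 ≡ 32 (mod 41).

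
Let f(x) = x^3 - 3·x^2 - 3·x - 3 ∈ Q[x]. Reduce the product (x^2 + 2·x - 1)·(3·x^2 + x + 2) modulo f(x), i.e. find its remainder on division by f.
a · b ≡ 58·x^2 + 60·x + 46 (mod f(x))

First multiply in Q[x] without reducing: a · b = 3·x^4 + 7·x^3 + x^2 + 3·x - 2. Now divide by f(x) = x^3 - 3·x^2 - 3·x - 3, eliminating the leading term at each step:
  leading term 3·x^4: subtract (3·x)·f(x) = 3·x^4 - 9·x^3 - 9·x^2 - 9·x, leaving 16·x^3 + 10·x^2 + 12·x - 2
  leading term 16·x^3: subtract (16)·f(x) = 16·x^3 - 48·x^2 - 48·x - 48, leaving 58·x^2 + 60·x + 46
The degree is now < 3, so this is the remainder. Hence a · b ≡ 58·x^2 + 60·x + 46 in Q[x]/(f).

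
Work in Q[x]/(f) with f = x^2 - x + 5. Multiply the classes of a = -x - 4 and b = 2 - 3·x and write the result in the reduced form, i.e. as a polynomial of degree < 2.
First multiply in Q[x] without reducing: a · b = 3·x^2 + 10·x - 8. Now divide by f(x) = x^2 - x + 5, eliminating the leading term at each step:
  leading term 3·x^2: subtract (3)·f(x) = 3·x^2 - 3·x + 15, leaving 13·x - 23
The degree is now < 2, so this is the remainder. Hence a · b ≡ 13·x - 23 in Q[x]/(f).

Final answer: a · b ≡ 13·x - 23 (mod f(x))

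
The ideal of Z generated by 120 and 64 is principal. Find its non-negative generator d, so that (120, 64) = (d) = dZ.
In the PID Z, (a, b) is generated by gcd(a, b). Compute gcd(120, 64) with the extended Euclidean algorithm, tracking rows (r, s, t) with s·120 + t·64 = r:
  row A: (120, 1, 0)   [1·120 + 0·64 = 120]
  row B: (64, 0, 1)   [0·120 + 1·64 = 64]
  120 = 1·64 + 56   → row C = row A − 1·row B = (56, 1, −1)   [check: 1·120 − 1·64 = 56]
  64 = 1·56 + 8   → row D = row B − 1·row C = (8, −1, 2)   [check: −1·120 + 2·64 = 8]
  56 = 7·8 + 0   → remainder 0, stop. gcd = 8 (last nonzero row D).
So gcd(120, 64) = 8, with Bézout identity −1·120 + 2·64 = 8. Containment (⊇): the Bézout identity exhibits 8 as an element of (120, 64), giving (8) ⊆ (120, 64). Containment (⊆): since 8 | 120 and 8 | 64 (120 = 8·15, 64 = 8·8), every Z-linear combination of 120 and 64 is divisible by 8, so (120, 64) ⊆ (8). Therefore (120, 64) = (8), d = 8.

Final answer: (120, 64) = (8); d = 8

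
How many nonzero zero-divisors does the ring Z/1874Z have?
In Z/1874Z each nonzero element is either a unit (gcd with 1874 is 1) or a zero-divisor (gcd > 1). The number of units is φ(1874): factorise 1874 = 2 · 937, so φ(1874) = (2 − 1) · (937 − 1) = 1 · 936 = 936. The nonzero elements number 1874 − 1 = 1873. Hence the nonzero zero-divisors number 1873 − 936 = 937.

Final answer: Z/1874Z has 937 nonzero zero-divisors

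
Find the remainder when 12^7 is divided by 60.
Use repeated squaring. Binary(7) = 111. Walk through the bits of the exponent 7 left-to-right: at each bit after the leading one, square the running value, then multiply by 12 if the bit is 1 (always reducing mod 60):
  bit 1 = 1 (leading): start with 12.
  bit 2 = 1: square 12^2 = 144 ≡ 24; bit is 1, so multiply 24·12 = 288 ≡ 48 (mod 60).
  bit 3 = 1: square 48^2 = 2304 ≡ 24; bit is 1, so multiply 24·12 = 288 ≡ 48 (mod 60).
Final value: 12^7 ≡ 48 (mod 60).

Final answer: 48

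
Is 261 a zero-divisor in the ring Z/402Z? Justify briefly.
YES

gcd(261, 402) = 3 > 1, so 261 is not a unit in Z/402Z. In Z/nZ every nonzero non-unit is a zero-divisor: explicitly, take b = 402/gcd = 134 ≠ 0 (mod 402); then 261·134 = 34974 = 87·402, i.e. 261·134 ≡ 0 (mod 402). So 261 is a zero-divisor.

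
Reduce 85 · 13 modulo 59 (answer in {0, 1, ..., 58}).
Reduce the factors first: 85 ≡ 26 (mod 59), so 85 · 13 ≡ 26 · 13 (mod 59). 26 · 13 = 338. Dividing by 59: 338 = 5·59 + 43. So (85 · 13) mod 59 = 43.

Final answer: 43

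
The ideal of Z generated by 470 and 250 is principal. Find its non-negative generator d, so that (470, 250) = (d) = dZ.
In the PID Z, (a, b) is generated by gcd(a, b). Compute gcd(470, 250) with the extended Euclidean algorithm, tracking rows (r, s, t) with s·470 + t·250 = r:
  row A: (470, 1, 0)   [1·470 + 0·250 = 470]
  row B: (250, 0, 1)   [0·470 + 1·250 = 250]
  470 = 1·250 + 220   → row C = row A − 1·row B = (220, 1, −1)   [check: 1·470 − 1·250 = 220]
  250 = 1·220 + 30   → row D = row B − 1·row C = (30, −1, 2)   [check: −1·470 + 2·250 = 30]
  220 = 7·30 + 10   → row E = row C − 7·row D = (10, 8, −15)   [check: 8·470 − 15·250 = 10]
  30 = 3·10 + 0   → remainder 0, stop. gcd = 10 (last nonzero row E).
So gcd(470, 250) = 10, with Bézout identity 8·470 − 15·250 = 10. Containment (⊇): the Bézout identity exhibits 10 as an element of (470, 250), giving (10) ⊆ (470, 250). Containment (⊆): since 10 | 470 and 10 | 250 (470 = 10·47, 250 = 10·25), every Z-linear combination of 470 and 250 is divisible by 10, so (470, 250) ⊆ (10). Therefore (470, 250) = (10), d = 10.

Final answer: (470, 250) = (10); d = 10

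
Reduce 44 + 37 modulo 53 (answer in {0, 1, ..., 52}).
28

Both summands are already reduced mod 53. 44 + 37 = 81; 81 = 1·53 + 28, so (44 + 37) mod 53 = 28.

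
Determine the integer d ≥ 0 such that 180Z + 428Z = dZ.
(180, 428) = (4); d = 4

In the PID Z, (a, b) is generated by gcd(a, b). Compute gcd(428, 180) with the extended Euclidean algorithm, tracking rows (r, s, t) with s·428 + t·180 = r:
  row A: (428, 1, 0)   [1·428 + 0·180 = 428]
  row B: (180, 0, 1)   [0·428 + 1·180 = 180]
  428 = 2·180 + 68   → row C = row A − 2·row B = (68, 1, −2)   [check: 1·428 − 2·180 = 68]
  180 = 2·68 + 44   → row D = row B − 2·row C = (44, −2, 5)   [check: −2·428 + 5·180 = 44]
  68 = 1·44 + 24   → row E = row C − 1·row D = (24, 3, −7)   [check: 3·428 − 7·180 = 24]
  44 = 1·24 + 20   → row F = row D − 1·row E = (20, −5, 12)   [check: −5·428 + 12·180 = 20]
  24 = 1·20 + 4   → row G = row E − 1·row F = (4, 8, −19)   [check: 8·428 − 19·180 = 4]
  20 = 5·4 + 0   → remainder 0, stop. gcd = 4 (last nonzero row G).
So gcd(180, 428) = 4, with Bézout identity 8·428 − 19·180 = 4. Containment (⊇): the Bézout identity exhibits 4 as an element of (180, 428), giving (4) ⊆ (180, 428). Containment (⊆): since 4 | 180 and 4 | 428 (180 = 4·45, 428 = 4·107), every Z-linear combination of 180 and 428 is divisible by 4, so (180, 428) ⊆ (4). Therefore (180, 428) = (4), d = 4.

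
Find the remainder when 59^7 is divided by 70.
59

Use repeated squaring. Binary(7) = 111. Walk through the bits of the exponent 7 left-to-right: at each bit after the leading one, square the running value, then multiply by 59 if the bit is 1 (always reducing mod 70):
  bit 1 = 1 (leading): start with 59.
  bit 2 = 1: square 59^2 = 3481 ≡ 51; bit is 1, so multiply 51·59 = 3009 ≡ 69 (mod 70).
  bit 3 = 1: square 69^2 = 4761 ≡ 1; bit is 1, so multiply 1·59 = 59 (mod 70).
Final value: 59^7 ≡ 59 (mod 70).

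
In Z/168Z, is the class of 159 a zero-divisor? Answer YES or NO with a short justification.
gcd(159, 168) = 3 > 1, so 159 is not a unit in Z/168Z. In Z/nZ every nonzero non-unit is a zero-divisor: explicitly, take b = 168/gcd = 56 ≠ 0 (mod 168); then 159·56 = 8904 = 53·168, i.e. 159·56 ≡ 0 (mod 168). So 159 is a zero-divisor.

Final answer: YES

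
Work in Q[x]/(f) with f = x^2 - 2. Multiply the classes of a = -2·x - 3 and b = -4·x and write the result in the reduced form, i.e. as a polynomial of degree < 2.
a · b ≡ 12·x + 16 (mod f(x))

First multiply in Q[x] without reducing: a · b = 8·x^2 + 12·x. Now divide by f(x) = x^2 - 2, eliminating the leading term at each step:
  leading term 8·x^2: subtract (8)·f(x) = 8·x^2 - 16, leaving 12·x + 16
The degree is now < 2, so this is the remainder. Hence a · b ≡ 12·x + 16 in Q[x]/(f).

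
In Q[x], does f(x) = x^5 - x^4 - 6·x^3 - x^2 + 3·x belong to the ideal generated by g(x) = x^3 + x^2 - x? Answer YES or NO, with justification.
YES

In Q[x] the ideal (g) consists of all multiples of g, so f ∈ (g) iff g | f, i.e. iff the remainder of f on division by g is 0. Divide f by g (g is monic, so eliminate the leading term of the running remainder at each step):
  leading term x^5: subtract (x^2)·g(x) = x^5 + x^4 - x^3, leaving -2·x^4 - 5·x^3 - x^2 + 3·x
  leading term -2·x^4: subtract (-2·x)·g(x) = -2·x^4 - 2·x^3 + 2·x^2, leaving -3·x^3 - 3·x^2 + 3·x
  leading term -3·x^3: subtract (-3)·g(x) = -3·x^3 - 3·x^2 + 3·x, leaving 0
The remainder is 0, so f(x) = g(x) · h(x) with h(x) = x^2 - 2·x - 3. Hence g | f, i.e. f ∈ (g).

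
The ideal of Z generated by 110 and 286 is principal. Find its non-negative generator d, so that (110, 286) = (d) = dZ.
In the PID Z, (a, b) is generated by gcd(a, b). Compute gcd(286, 110) with the extended Euclidean algorithm, tracking rows (r, s, t) with s·286 + t·110 = r:
  row A: (286, 1, 0)   [1·286 + 0·110 = 286]
  row B: (110, 0, 1)   [0·286 + 1·110 = 110]
  286 = 2·110 + 66   → row C = row A − 2·row B = (66, 1, −2)   [check: 1·286 − 2·110 = 66]
  110 = 1·66 + 44   → row D = row B − 1·row C = (44, −1, 3)   [check: −1·286 + 3·110 = 44]
  66 = 1·44 + 22   → row E = row C − 1·row D = (22, 2, −5)   [check: 2·286 − 5·110 = 22]
  44 = 2·22 + 0   → remainder 0, stop. gcd = 22 (last nonzero row E).
So gcd(110, 286) = 22, with Bézout identity 2·286 − 5·110 = 22. Containment (⊇): the Bézout identity exhibits 22 as an element of (110, 286), giving (22) ⊆ (110, 286). Containment (⊆): since 22 | 110 and 22 | 286 (110 = 22·5, 286 = 22·13), every Z-linear combination of 110 and 286 is divisible by 22, so (110, 286) ⊆ (22). Therefore (110, 286) = (22), d = 22.

Final answer: (110, 286) = (22); d = 22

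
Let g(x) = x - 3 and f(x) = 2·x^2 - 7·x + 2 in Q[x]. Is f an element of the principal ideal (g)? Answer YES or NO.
NO

In Q[x] the ideal (g) consists of all multiples of g, so f ∈ (g) iff g | f, i.e. iff the remainder of f on division by g is 0. Divide f by g (g is monic, so eliminate the leading term of the running remainder at each step):
  leading term 2·x^2: subtract (2·x)·g(x) = 2·x^2 - 6·x, leaving 2 - x
  leading term -x: subtract (-1)·g(x) = 3 - x, leaving -1
The remainder r(x) = -1 ≠ 0 (and deg r < deg g), so g ∤ f, i.e. f ∉ (g).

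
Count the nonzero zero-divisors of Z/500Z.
Z/500Z has 299 nonzero zero-divisors

In Z/500Z each nonzero element is either a unit (gcd with 500 is 1) or a zero-divisor (gcd > 1). The number of units is φ(500): factorise 500 = 2^2 · 5^3, so φ(500) = (2^2 − 2^1) · (5^3 − 5^2) = 2 · 100 = 200. The nonzero elements number 500 − 1 = 499. Hence the nonzero zero-divisors number 499 − 200 = 299.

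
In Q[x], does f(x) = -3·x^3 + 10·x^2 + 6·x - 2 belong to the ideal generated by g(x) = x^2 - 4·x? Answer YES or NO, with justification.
NO

In Q[x] the ideal (g) consists of all multiples of g, so f ∈ (g) iff g | f, i.e. iff the remainder of f on division by g is 0. Divide f by g (g is monic, so eliminate the leading term of the running remainder at each step):
  leading term -3·x^3: subtract (-3·x)·g(x) = -3·x^3 + 12·x^2, leaving -2·x^2 + 6·x - 2
  leading term -2·x^2: subtract (-2)·g(x) = -2·x^2 + 8·x, leaving -2·x - 2
The remainder r(x) = -2·x - 2 ≠ 0 (and deg r < deg g), so g ∤ f, i.e. f ∉ (g).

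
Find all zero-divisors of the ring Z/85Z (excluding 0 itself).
An element a ∈ Z/85Z (with a ≠ 0) is a zero-divisor iff gcd(a, 85) > 1 (because a is a unit precisely when gcd(a, n) = 1, and in Z/nZ every nonzero, non-unit element is a zero-divisor). Scan a = 1, ..., 84 and keep those with gcd(a, 85) > 1:
  gcd(5, 85) = 5, gcd(10, 85) = 5, gcd(15, 85) = 5, gcd(17, 85) = 17, gcd(20, 85) = 5, gcd(25, 85) = 5, gcd(30, 85) = 5, gcd(34, 85) = 17, gcd(35, 85) = 5, gcd(40, 85) = 5, gcd(45, 85) = 5, gcd(50, 85) = 5, gcd(51, 85) = 17, gcd(55, 85) = 5, gcd(60, 85) = 5, gcd(65, 85) = 5, gcd(68, 85) = 17, gcd(70, 85) = 5, gcd(75, 85) = 5, gcd(80, 85) = 5.
All other a ∈ {1, ..., 84} have gcd(a, 85) = 1 and are units. So the nonzero zero-divisors are exactly the 20 values of a appearing in this scan.

Final answer: nonzero zero-divisors of Z/85Z = {5, 10, 15, 17, 20, 25, 30, 34, 35, 40, 45, 50, 51, 55, 60, 65, 68, 70, 75, 80}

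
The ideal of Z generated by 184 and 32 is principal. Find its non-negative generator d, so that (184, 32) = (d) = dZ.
(184, 32) = (8); d = 8

In the PID Z, (a, b) is generated by gcd(a, b). Compute gcd(184, 32) with the extended Euclidean algorithm, tracking rows (r, s, t) with s·184 + t·32 = r:
  row A: (184, 1, 0)   [1·184 + 0·32 = 184]
  row B: (32, 0, 1)   [0·184 + 1·32 = 32]
  184 = 5·32 + 24   → row C = row A − 5·row B = (24, 1, −5)   [check: 1·184 − 5·32 = 24]
  32 = 1·24 + 8   → row D = row B − 1·row C = (8, −1, 6)   [check: −1·184 + 6·32 = 8]
  24 = 3·8 + 0   → remainder 0, stop. gcd = 8 (last nonzero row D).
So gcd(184, 32) = 8, with Bézout identity −1·184 + 6·32 = 8. Containment (⊇): the Bézout identity exhibits 8 as an element of (184, 32), giving (8) ⊆ (184, 32). Containment (⊆): since 8 | 184 and 8 | 32 (184 = 8·23, 32 = 8·4), every Z-linear combination of 184 and 32 is divisible by 8, so (184, 32) ⊆ (8). Therefore (184, 32) = (8), d = 8.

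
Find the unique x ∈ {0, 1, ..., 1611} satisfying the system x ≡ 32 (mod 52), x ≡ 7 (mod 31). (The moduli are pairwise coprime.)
The moduli 52, 31 are pairwise coprime, so by the CRT there is a unique solution mod 52·31 = 1612.
Solve by successive substitution. Start with x ≡ 32 (mod 52).
  Combine with x ≡ 7 (mod 31): write x = 32 + 52·t and require 32 + 52·t ≡ 7 (mod 31), i.e. 52·t ≡ 7 − 32 ≡ 6 (mod 31). Since 52^(−1) ≡ 3 (mod 31) (52 ≡ 21 (mod 31)), t ≡ 3·6 ≡ 18 (mod 31). So x ≡ 32 + 52·18 = 968 (mod 1612).
Unique solution in [0, 1612): x = 968.

Final answer: x ≡ 968 (mod 1612); the representative in [0, 1612) is 968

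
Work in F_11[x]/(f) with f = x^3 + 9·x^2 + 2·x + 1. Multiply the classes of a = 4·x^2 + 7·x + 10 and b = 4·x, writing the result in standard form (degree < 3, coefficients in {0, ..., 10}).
a · b ≡ 5·x^2 + 8·x + 6 (mod f(x))

Multiply as integer polynomials: a · b = 16·x^3 + 28·x^2 + 40·x. Reducing coefficients mod 11: a · b ≡ 5·x^3 + 6·x^2 + 7·x. Now divide by f(x) = x^3 + 9·x^2 + 2·x + 1 in F_11[x], eliminating the leading term at each step:
  leading term 5·x^3: subtract (5)·f(x) = 5·x^3 + x^2 + 10·x + 5, leaving 5·x^2 + 8·x + 6 (coefficients mod 11)
The degree is now < 3, so this is the remainder. Hence a · b ≡ 5·x^2 + 8·x + 6 in F_11[x]/(f).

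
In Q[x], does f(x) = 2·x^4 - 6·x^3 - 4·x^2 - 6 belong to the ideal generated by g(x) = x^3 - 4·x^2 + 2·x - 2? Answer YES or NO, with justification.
In Q[x] the ideal (g) consists of all multiples of g, so f ∈ (g) iff g | f, i.e. iff the remainder of f on division by g is 0. Divide f by g (g is monic, so eliminate the leading term of the running remainder at each step):
  leading term 2·x^4: subtract (2·x)·g(x) = 2·x^4 - 8·x^3 + 4·x^2 - 4·x, leaving 2·x^3 - 8·x^2 + 4·x - 6
  leading term 2·x^3: subtract (2)·g(x) = 2·x^3 - 8·x^2 + 4·x - 4, leaving -2
The remainder r(x) = -2 ≠ 0 (and deg r < deg g), so g ∤ f, i.e. f ∉ (g).

Final answer: NO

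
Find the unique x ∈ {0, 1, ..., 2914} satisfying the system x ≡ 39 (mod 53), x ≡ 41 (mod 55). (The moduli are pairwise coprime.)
x ≡ 2901 (mod 2915); the representative in [0, 2915) is 2901

The moduli 53, 55 are pairwise coprime, so by the CRT there is a unique solution mod 53·55 = 2915.
Solve by successive substitution. Start with x ≡ 39 (mod 53).
  Combine with x ≡ 41 (mod 55): write x = 39 + 53·t and require 39 + 53·t ≡ 41 (mod 55), i.e. 53·t ≡ 41 − 39 ≡ 2 (mod 55). Since 53^(−1) ≡ 27 (mod 55), t ≡ 27·2 ≡ 54 (mod 55). So x ≡ 39 + 53·54 = 2901 (mod 2915).
Unique solution in [0, 2915): x = 2901.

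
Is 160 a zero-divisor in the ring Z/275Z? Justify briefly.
YES

gcd(160, 275) = 5 > 1, so 160 is not a unit in Z/275Z. In Z/nZ every nonzero non-unit is a zero-divisor: explicitly, take b = 275/gcd = 55 ≠ 0 (mod 275); then 160·55 = 8800 = 32·275, i.e. 160·55 ≡ 0 (mod 275). So 160 is a zero-divisor.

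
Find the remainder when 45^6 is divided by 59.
15

Use repeated squaring. Binary(6) = 110. Walk through the bits of the exponent 6 left-to-right: at each bit after the leading one, square the running value, then multiply by 45 if the bit is 1 (always reducing mod 59):
  bit 1 = 1 (leading): start with 45.
  bit 2 = 1: square 45^2 = 2025 ≡ 19; bit is 1, so multiply 19·45 = 855 ≡ 29 (mod 59).
  bit 3 = 0: square 29^2 = 841 ≡ 15 (mod 59).
Final value: 45^6 ≡ 15 (mod 59).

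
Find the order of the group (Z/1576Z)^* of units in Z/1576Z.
(Z/1576Z)^* consists of the classes a with gcd(a, 1576) = 1, so its order is φ(1576). φ is multiplicative, with φ(p^e) = p^e − p^(e−1). Factorise 1576 = 2^3 · 197. Then
  φ(1576) = (2^3 − 2^2) · (197 − 1) = 4 · 196 = 784.
Thus |(Z/1576Z)^*| = 784.

Final answer: |(Z/1576Z)^*| = 784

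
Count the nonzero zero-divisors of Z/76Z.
Z/76Z has 39 nonzero zero-divisors

In Z/76Z each nonzero element is either a unit (gcd with 76 is 1) or a zero-divisor (gcd > 1). The number of units is φ(76): factorise 76 = 2^2 · 19, so φ(76) = (2^2 − 2^1) · (19 − 1) = 2 · 18 = 36. The nonzero elements number 76 − 1 = 75. Hence the nonzero zero-divisors number 75 − 36 = 39.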